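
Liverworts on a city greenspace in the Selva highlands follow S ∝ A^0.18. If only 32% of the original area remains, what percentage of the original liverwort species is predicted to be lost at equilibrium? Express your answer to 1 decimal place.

S_new/S_old = (A_new/A_old)^z = 0.32^0.18
= exp(0.18 × ln 0.32) = exp(0.18 × -1.1394) = exp(-0.2051) ≈ 0.8146
Fraction lost = 1 − 0.8146 = 0.1854

18.5%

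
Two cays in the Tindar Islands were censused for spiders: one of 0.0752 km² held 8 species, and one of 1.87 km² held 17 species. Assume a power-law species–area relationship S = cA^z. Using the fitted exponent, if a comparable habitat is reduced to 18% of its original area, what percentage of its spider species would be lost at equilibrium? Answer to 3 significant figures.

33.1%

z = ln(17/8) / ln(1.87/0.0752) = 0.7538 / 3.2135 = 0.2346
S_new/S_old = (A_new/A_old)^z = 0.18^0.2346 = exp(0.2346 × -1.7148) = 0.6688
Fraction lost = 1 − 0.6688 = 0.3312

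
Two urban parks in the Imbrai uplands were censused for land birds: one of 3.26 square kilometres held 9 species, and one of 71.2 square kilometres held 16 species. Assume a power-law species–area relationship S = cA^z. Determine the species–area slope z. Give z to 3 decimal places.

Taking logs: ln S = ln c + z ln A, so z = (ln S₂ − ln S₁)/(ln A₂ − ln A₁).
z = ln(16/9) / ln(71.2/3.26) = ln(1.778) / ln(21.84) = 0.5754 / 3.0838 = 0.1866

0.187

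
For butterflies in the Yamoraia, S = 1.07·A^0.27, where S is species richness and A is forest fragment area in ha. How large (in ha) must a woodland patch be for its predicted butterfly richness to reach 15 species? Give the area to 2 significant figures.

15 = 1.07 × A^0.27  ⇒  A^0.27 = 15/1.07 = 14.02
ln A = ln(14.02) / 0.27 = 2.6404 / 0.27 = 9.7792
A = e^9.7792 ≈ 17663 ha

18000 ha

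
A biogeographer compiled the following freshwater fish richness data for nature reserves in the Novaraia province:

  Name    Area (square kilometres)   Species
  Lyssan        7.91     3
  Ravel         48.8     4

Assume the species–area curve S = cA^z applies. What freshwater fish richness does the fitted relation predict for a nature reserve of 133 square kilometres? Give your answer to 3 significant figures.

z = ln(4/3) / ln(48.8/7.91) = 0.2877 / 1.8196 = 0.1581
c = 3 / 7.91^0.1581 = 3 / 1.387 = 2.163
S₃ = 2.163 × 133^0.1581 = 2.163 × 2.167 ≈ 4.687

4.69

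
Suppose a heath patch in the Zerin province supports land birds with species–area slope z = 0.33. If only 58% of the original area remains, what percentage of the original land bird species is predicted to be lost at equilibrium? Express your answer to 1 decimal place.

S_new/S_old = (A_new/A_old)^z = 0.58^0.33
= exp(0.33 × ln 0.58) = exp(0.33 × -0.5447) = exp(-0.1798) ≈ 0.8355
Fraction lost = 1 − 0.8355 = 0.1645

16.5%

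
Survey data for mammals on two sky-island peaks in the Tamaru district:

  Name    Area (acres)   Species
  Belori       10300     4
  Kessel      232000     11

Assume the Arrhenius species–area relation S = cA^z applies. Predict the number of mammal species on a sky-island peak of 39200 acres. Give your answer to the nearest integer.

z = ln(11/4) / ln(232000/10300) = 1.0116 / 3.1146 = 0.3248
c = 4 / 10300^0.3248 = 4 / 20.11 = 0.1989
S₃ = 0.1989 × 39200^0.3248 = 0.1989 × 31.04 ≈ 6.174

6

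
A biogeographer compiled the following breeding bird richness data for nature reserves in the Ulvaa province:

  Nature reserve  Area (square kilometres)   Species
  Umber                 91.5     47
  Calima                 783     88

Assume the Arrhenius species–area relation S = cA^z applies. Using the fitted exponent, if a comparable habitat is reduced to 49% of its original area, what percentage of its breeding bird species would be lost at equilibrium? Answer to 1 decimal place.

18.8%

z = ln(88/47) / ln(783/91.5) = 0.6272 / 2.1468 = 0.2922
S_new/S_old = (A_new/A_old)^z = 0.49^0.2922 = exp(0.2922 × -0.7133) = 0.8119
Fraction lost = 1 − 0.8119 = 0.1881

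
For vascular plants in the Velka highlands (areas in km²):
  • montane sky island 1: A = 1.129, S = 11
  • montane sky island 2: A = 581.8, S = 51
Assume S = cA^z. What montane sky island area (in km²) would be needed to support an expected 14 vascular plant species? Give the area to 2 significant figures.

z = ln(51/11) / ln(581.8/1.129) = 1.5339 / 6.2448 = 0.2456
c = 11 / 1.129^0.2456 = 11 / 1.03 = 10.68
A = (14/10.68)^(1/0.2456) ⇒ ln A = ln(1.311)/0.2456 = 1.1031
A = e^1.1031 ≈ 3.014 km²

3.0 km²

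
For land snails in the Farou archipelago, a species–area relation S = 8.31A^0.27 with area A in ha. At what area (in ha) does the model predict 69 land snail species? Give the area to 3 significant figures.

69 = 8.31 × A^0.27  ⇒  A^0.27 = 69/8.31 = 8.303
ln A = ln(8.303) / 0.27 = 2.1166 / 0.27 = 7.8394
A = e^7.8394 ≈ 2539 ha

2540 ha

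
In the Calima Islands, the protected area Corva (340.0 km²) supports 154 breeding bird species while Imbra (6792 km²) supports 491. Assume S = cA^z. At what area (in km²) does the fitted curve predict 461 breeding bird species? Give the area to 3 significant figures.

z = ln(491/154) / ln(6792/340) = 1.1595 / 2.9946 = 0.3872
c = 154 / 340^0.3872 = 154 / 9.554 = 16.12
A = (461/16.12)^(1/0.3872) ⇒ ln A = ln(28.6)/0.3872 = 8.6607
A = e^8.6607 ≈ 5771 km²

5770 km²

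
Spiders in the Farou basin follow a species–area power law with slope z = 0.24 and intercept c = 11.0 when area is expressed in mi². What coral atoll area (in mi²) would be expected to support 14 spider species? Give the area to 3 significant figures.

14 = 11 × A^0.24  ⇒  A^0.24 = 14/11 = 1.273
ln A = ln(1.273) / 0.24 = 0.2412 / 0.24 = 1.0048
A = e^1.0048 ≈ 2.731 mi²

2.73 mi²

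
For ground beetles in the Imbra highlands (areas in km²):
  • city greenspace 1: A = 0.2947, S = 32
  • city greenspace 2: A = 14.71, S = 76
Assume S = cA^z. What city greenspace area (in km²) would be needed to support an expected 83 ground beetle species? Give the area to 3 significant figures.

21.9 km²

z = ln(76/32) / ln(14.71/0.2947) = 0.8650 / 3.9103 = 0.2212
c = 32 / 0.2947^0.2212 = 32 / 0.7632 = 41.93
A = (83/41.93)^(1/0.2212) ⇒ ln A = ln(1.979)/0.2212 = 3.0868
A = e^3.0868 ≈ 21.91 km²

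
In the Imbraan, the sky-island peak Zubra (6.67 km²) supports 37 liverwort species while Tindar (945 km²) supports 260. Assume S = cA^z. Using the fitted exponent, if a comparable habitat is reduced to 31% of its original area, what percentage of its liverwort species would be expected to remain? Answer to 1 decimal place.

63.1%

z = ln(260/37) / ln(945/6.67) = 1.9498 / 4.9536 = 0.3936
S_new/S_old = (A_new/A_old)^z = 0.31^0.3936 = exp(0.3936 × -1.1712) = 0.6307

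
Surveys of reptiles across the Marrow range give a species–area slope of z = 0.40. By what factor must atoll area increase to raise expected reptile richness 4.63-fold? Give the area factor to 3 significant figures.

46.1

(A₂/A₁)^0.4 = 4.63, so A₂/A₁ = 4.63^(1/0.4) = 4.63^2.5
ln(A₂/A₁) = ln 4.63 / 0.4 = 1.5326 / 0.4 = 3.8314
A₂/A₁ = e^3.8314 ≈ 46.13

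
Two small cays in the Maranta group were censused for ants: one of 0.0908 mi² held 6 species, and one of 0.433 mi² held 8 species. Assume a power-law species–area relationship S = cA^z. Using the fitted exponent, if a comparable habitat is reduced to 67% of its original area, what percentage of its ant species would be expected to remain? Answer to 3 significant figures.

z = ln(8/6) / ln(0.433/0.0908) = 0.2877 / 1.5621 = 0.1842
S_new/S_old = (A_new/A_old)^z = 0.67^0.1842 = exp(0.1842 × -0.4005) = 0.9289

92.9%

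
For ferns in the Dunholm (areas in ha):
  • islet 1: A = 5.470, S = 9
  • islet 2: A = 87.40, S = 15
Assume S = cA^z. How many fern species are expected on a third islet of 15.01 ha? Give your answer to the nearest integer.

11

z = ln(15/9) / ln(87.4/5.47) = 0.5108 / 2.7712 = 0.1843
c = 9 / 5.47^0.1843 = 9 / 1.368 = 6.58
S₃ = 6.58 × 15.01^0.1843 = 6.58 × 1.648 ≈ 10.84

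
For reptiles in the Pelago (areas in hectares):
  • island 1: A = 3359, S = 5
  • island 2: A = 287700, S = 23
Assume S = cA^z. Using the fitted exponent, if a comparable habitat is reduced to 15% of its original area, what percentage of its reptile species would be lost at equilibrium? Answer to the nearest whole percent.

z = ln(23/5) / ln(287700/3359) = 1.5261 / 4.4503 = 0.3429
S_new/S_old = (A_new/A_old)^z = 0.15^0.3429 = exp(0.3429 × -1.8971) = 0.5218
Fraction lost = 1 − 0.5218 = 0.4782

48%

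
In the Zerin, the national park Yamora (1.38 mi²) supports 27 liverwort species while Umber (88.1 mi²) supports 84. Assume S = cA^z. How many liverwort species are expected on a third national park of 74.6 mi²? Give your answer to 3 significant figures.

80.3

z = ln(84/27) / ln(88.1/1.38) = 1.1350 / 4.1564 = 0.2731
c = 27 / 1.38^0.2731 = 27 / 1.092 = 24.73
S₃ = 24.73 × 74.6^0.2731 = 24.73 × 3.246 ≈ 80.27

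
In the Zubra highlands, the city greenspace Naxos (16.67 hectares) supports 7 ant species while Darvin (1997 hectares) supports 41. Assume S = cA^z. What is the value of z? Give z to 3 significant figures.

0.369

Taking logs: ln S = ln c + z ln A, so z = (ln S₂ − ln S₁)/(ln A₂ − ln A₁).
z = ln(41/7) / ln(1997/16.67) = ln(5.857) / ln(119.8) = 1.7677 / 4.7858 = 0.3694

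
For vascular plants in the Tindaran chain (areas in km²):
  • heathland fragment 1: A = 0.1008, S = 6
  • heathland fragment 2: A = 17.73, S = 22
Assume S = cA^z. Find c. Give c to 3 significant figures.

10.7

z = ln(S₂/S₁) / ln(A₂/A₁) = ln(22/6) / ln(17.73/0.1008) = 1.2993 / 5.1699 = 0.2513
c = S₁ / A₁^z = 6 / 0.1008^0.2513 = 6 / 0.5618 = 10.68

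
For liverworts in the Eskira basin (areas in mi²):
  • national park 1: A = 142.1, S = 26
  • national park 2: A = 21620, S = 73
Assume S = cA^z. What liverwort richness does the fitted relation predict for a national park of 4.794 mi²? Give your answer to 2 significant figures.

z = ln(73/26) / ln(21620/142.1) = 1.0324 / 5.0248 = 0.2055
c = 26 / 142.1^0.2055 = 26 / 2.769 = 9.391
S₃ = 9.391 × 4.794^0.2055 = 9.391 × 1.38 ≈ 12.96

13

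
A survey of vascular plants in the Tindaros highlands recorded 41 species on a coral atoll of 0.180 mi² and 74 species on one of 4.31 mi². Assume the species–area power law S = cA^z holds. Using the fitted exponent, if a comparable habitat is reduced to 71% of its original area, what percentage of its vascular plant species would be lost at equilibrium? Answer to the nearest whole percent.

6%

z = ln(74/41) / ln(4.31/0.18) = 0.5905 / 3.1757 = 0.1859
S_new/S_old = (A_new/A_old)^z = 0.71^0.1859 = exp(0.1859 × -0.3425) = 0.9383
Fraction lost = 1 − 0.9383 = 0.0617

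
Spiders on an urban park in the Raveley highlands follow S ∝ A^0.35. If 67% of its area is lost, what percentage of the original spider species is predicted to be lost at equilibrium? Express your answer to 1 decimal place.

32.2%

S_new/S_old = (A_new/A_old)^z = 0.33^0.35
= exp(0.35 × ln 0.33) = exp(0.35 × -1.1087) = exp(-0.3880) ≈ 0.6784
Fraction lost = 1 − 0.6784 = 0.3216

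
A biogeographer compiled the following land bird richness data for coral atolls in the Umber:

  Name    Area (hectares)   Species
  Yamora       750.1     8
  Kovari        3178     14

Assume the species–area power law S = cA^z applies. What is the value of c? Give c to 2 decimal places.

z = ln(S₂/S₁) / ln(A₂/A₁) = ln(14/8) / ln(3178/750.1) = 0.5596 / 1.4438 = 0.3876
c = S₁ / A₁^z = 8 / 750.1^0.3876 = 8 / 13.01 = 0.6147

0.61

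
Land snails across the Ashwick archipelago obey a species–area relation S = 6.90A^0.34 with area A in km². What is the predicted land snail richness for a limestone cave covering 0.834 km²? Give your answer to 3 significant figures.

S = 6.9 × 0.834^0.34 = 6.9 × 0.9401 ≈ 6.487

6.49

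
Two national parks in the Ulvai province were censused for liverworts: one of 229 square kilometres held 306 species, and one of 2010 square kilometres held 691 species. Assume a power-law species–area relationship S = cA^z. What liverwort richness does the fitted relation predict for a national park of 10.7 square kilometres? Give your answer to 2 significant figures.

z = ln(691/306) / ln(2010/229) = 0.8146 / 2.1722 = 0.3750
c = 306 / 229^0.3750 = 306 / 7.672 = 39.88
S₃ = 39.88 × 10.7^0.3750 = 39.88 × 2.432 ≈ 97.01

97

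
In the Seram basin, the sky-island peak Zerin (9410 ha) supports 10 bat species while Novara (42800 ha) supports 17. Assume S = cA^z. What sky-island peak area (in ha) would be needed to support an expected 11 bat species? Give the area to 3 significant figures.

z = ln(17/10) / ln(42800/9410) = 0.5306 / 1.5148 = 0.3503
c = 10 / 9410^0.3503 = 10 / 24.66 = 0.4055
A = (11/0.4055)^(1/0.3503) ⇒ ln A = ln(27.12)/0.3503 = 9.4216
A = e^9.4216 ≈ 12352 ha

12400 ha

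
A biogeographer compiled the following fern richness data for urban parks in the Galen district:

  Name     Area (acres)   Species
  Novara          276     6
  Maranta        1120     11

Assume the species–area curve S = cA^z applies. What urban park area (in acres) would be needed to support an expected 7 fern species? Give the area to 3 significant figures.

394 acres

z = ln(11/6) / ln(1120/276) = 0.6061 / 1.4007 = 0.4327
c = 6 / 276^0.4327 = 6 / 11.38 = 0.5271
A = (7/0.5271)^(1/0.4327) ⇒ ln A = ln(13.28)/0.4327 = 5.9766
A = e^5.9766 ≈ 394.1 acres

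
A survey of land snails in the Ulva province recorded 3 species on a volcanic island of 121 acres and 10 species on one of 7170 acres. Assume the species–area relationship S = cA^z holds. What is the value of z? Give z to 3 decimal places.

0.295

Taking logs: ln S = ln c + z ln A, so z = (ln S₂ − ln S₁)/(ln A₂ − ln A₁).
z = ln(10/3) / ln(7170/121) = ln(3.333) / ln(59.26) = 1.2040 / 4.0819 = 0.2950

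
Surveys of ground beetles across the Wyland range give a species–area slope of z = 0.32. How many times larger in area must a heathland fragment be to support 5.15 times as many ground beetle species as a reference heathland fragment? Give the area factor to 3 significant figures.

(A₂/A₁)^0.32 = 5.15, so A₂/A₁ = 5.15^(1/0.32) = 5.15^3.125
ln(A₂/A₁) = ln 5.15 / 0.32 = 1.6390 / 0.32 = 5.1219
A₂/A₁ = e^5.1219 ≈ 167.6

168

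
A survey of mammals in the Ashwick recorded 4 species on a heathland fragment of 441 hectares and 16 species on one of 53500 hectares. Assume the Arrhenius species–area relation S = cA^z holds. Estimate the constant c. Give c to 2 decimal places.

0.69

z = ln(S₂/S₁) / ln(A₂/A₁) = ln(16/4) / ln(53500/441) = 1.3863 / 4.7984 = 0.2889
c = S₁ / A₁^z = 4 / 441^0.2889 = 4 / 5.808 = 0.6887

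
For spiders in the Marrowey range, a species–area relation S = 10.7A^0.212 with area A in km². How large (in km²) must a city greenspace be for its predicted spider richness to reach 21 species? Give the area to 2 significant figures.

21 = 10.7 × A^0.212  ⇒  A^0.212 = 21/10.7 = 1.963
ln A = ln(1.963) / 0.212 = 0.6743 / 0.212 = 3.1806
A = e^3.1806 ≈ 24.06 km²

24 km²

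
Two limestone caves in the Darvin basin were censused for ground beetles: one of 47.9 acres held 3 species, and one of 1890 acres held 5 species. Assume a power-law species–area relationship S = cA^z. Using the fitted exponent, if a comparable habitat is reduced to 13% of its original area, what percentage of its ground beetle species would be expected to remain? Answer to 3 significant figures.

75.3%

z = ln(5/3) / ln(1890/47.9) = 0.5108 / 3.6752 = 0.1390
S_new/S_old = (A_new/A_old)^z = 0.13^0.1390 = exp(0.1390 × -2.0402) = 0.7531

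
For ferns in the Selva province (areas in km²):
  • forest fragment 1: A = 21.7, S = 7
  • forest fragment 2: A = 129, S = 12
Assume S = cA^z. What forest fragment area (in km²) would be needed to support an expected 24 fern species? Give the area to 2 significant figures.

1300 km²

z = ln(12/7) / ln(129/21.7) = 0.5390 / 1.7825 = 0.3024
c = 7 / 21.7^0.3024 = 7 / 2.536 = 2.76
A = (24/2.76)^(1/0.3024) ⇒ ln A = ln(8.694)/0.3024 = 7.1521
A = e^7.1521 ≈ 1277 km²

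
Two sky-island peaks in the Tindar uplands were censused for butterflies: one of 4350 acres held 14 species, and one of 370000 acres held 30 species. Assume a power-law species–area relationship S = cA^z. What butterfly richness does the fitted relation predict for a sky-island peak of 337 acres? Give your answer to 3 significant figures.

z = ln(30/14) / ln(370000/4350) = 0.7621 / 4.4433 = 0.1715
c = 14 / 4350^0.1715 = 14 / 4.208 = 3.327
S₃ = 3.327 × 337^0.1715 = 3.327 × 2.714 ≈ 9.028

9.03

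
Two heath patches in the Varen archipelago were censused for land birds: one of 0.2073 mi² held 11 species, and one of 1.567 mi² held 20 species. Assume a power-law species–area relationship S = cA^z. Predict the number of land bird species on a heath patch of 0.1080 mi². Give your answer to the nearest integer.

9

z = ln(20/11) / ln(1.567/0.2073) = 0.5978 / 2.0228 = 0.2956
c = 11 / 0.2073^0.2956 = 11 / 0.6281 = 17.51
S₃ = 17.51 × 0.108^0.2956 = 17.51 × 0.518 ≈ 9.072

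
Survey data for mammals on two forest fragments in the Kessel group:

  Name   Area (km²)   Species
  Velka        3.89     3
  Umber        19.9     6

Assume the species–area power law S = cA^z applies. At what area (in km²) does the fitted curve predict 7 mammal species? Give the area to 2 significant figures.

29 km²

z = ln(6/3) / ln(19.9/3.89) = 0.6931 / 1.6323 = 0.4246
c = 3 / 3.89^0.4246 = 3 / 1.78 = 1.685
A = (7/1.685)^(1/0.4246) ⇒ ln A = ln(4.154)/0.4246 = 3.3537
A = e^3.3537 ≈ 28.61 km²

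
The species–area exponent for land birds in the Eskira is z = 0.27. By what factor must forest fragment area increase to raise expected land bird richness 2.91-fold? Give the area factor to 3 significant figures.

(A₂/A₁)^0.27 = 2.91, so A₂/A₁ = 2.91^(1/0.27) = 2.91^3.704
ln(A₂/A₁) = ln 2.91 / 0.27 = 1.0682 / 0.27 = 3.9561
A₂/A₁ = e^3.9561 ≈ 52.25

52.3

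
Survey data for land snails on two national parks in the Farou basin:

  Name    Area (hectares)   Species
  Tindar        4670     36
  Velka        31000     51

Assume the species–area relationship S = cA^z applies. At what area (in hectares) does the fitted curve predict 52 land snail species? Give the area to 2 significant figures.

34000 hectares

z = ln(51/36) / ln(31000/4670) = 0.3483 / 1.8928 = 0.1840
c = 36 / 4670^0.1840 = 36 / 4.734 = 7.605
A = (52/7.605)^(1/0.1840) ⇒ ln A = ln(6.838)/0.1840 = 10.4473
A = e^10.4473 ≈ 34450 hectares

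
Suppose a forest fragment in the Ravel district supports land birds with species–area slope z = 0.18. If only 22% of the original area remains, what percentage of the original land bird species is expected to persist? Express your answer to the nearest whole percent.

S_new/S_old = (A_new/A_old)^z = 0.22^0.18
= exp(0.18 × ln 0.22) = exp(0.18 × -1.5141) = exp(-0.2725) ≈ 0.7614

76%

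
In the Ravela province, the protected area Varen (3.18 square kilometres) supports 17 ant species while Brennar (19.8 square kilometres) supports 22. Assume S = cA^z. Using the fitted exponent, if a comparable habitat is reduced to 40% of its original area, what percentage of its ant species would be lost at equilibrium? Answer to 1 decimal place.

z = ln(22/17) / ln(19.8/3.18) = 0.2578 / 1.8288 = 0.1410
S_new/S_old = (A_new/A_old)^z = 0.4^0.1410 = exp(0.1410 × -0.9163) = 0.8788
Fraction lost = 1 − 0.8788 = 0.1212

12.1%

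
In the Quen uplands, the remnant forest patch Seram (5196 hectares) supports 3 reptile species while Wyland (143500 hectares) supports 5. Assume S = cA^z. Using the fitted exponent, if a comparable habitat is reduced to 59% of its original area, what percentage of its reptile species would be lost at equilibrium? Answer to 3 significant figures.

z = ln(5/3) / ln(143500/5196) = 0.5108 / 3.3184 = 0.1539
S_new/S_old = (A_new/A_old)^z = 0.59^0.1539 = exp(0.1539 × -0.5276) = 0.922
Fraction lost = 1 − 0.922 = 0.07801

7.80%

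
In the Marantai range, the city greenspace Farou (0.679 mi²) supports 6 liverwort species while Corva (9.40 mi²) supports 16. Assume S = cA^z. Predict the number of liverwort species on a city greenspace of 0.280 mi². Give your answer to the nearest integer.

4

z = ln(16/6) / ln(9.4/0.679) = 0.9808 / 2.6278 = 0.3732
c = 6 / 0.679^0.3732 = 6 / 0.8655 = 6.933
S₃ = 6.933 × 0.28^0.3732 = 6.933 × 0.6218 ≈ 4.311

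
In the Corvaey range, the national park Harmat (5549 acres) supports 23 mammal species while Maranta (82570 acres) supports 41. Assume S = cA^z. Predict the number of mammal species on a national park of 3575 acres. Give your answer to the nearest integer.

z = ln(41/23) / ln(82570/5549) = 0.5781 / 2.7000 = 0.2141
c = 23 / 5549^0.2141 = 23 / 6.333 = 3.632
S₃ = 3.632 × 3575^0.2141 = 3.632 × 5.764 ≈ 20.93

21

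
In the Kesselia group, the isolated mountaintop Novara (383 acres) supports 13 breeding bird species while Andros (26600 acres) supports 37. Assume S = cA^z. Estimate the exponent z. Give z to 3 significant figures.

Taking logs: ln S = ln c + z ln A, so z = (ln S₂ − ln S₁)/(ln A₂ − ln A₁).
z = ln(37/13) / ln(26600/383) = ln(2.846) / ln(69.45) = 1.0460 / 4.2406 = 0.2467

0.247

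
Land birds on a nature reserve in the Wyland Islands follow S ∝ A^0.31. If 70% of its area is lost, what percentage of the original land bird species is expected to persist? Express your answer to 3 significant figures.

S_new/S_old = (A_new/A_old)^z = 0.3^0.31
= exp(0.31 × ln 0.3) = exp(0.31 × -1.2040) = exp(-0.3732) ≈ 0.6885

68.9%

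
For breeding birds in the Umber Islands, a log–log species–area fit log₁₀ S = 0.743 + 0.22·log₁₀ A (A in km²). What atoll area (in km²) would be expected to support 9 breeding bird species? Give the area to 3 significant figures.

9.12 km²

9 = 5.534 × A^0.22  ⇒  A^0.22 = 9/5.534 = 1.626
ln A = ln(1.626) / 0.22 = 0.4864 / 0.22 = 2.2109
A = e^2.2109 ≈ 9.124 km²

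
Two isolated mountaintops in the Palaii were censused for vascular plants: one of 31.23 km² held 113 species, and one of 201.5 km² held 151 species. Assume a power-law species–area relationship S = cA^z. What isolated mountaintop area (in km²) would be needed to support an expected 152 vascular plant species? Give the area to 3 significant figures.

z = ln(151/113) / ln(201.5/31.23) = 0.2899 / 1.8644 = 0.1555
c = 113 / 31.23^0.1555 = 113 / 1.708 = 66.17
A = (152/66.17)^(1/0.1555) ⇒ ln A = ln(2.297)/0.1555 = 5.3482
A = e^5.3482 ≈ 210.2 km²

210 km²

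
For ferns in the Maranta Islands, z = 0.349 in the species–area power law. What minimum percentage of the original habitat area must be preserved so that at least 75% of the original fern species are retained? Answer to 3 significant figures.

43.9%

Need (A_new/A_old)^0.349 = 0.75, so A_new/A_old = 0.75^(1/0.349) = 0.75^2.865
ln(A_new/A_old) = ln 0.75 / 0.349 = -0.2877 / 0.349 = -0.8243
A_new/A_old = e^-0.8243 ≈ 0.4385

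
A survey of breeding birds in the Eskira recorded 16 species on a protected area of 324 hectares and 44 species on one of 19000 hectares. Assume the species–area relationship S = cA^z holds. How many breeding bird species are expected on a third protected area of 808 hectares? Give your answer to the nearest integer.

z = ln(44/16) / ln(19000/324) = 1.0116 / 4.0715 = 0.2485
c = 16 / 324^0.2485 = 16 / 4.205 = 3.805
S₃ = 3.805 × 808^0.2485 = 3.805 × 5.277 ≈ 20.08

20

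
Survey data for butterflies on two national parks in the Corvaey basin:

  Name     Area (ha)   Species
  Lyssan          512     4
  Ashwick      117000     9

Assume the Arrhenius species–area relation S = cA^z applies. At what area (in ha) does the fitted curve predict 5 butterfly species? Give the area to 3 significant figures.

z = ln(9/4) / ln(117000/512) = 0.8109 / 5.4316 = 0.1493
c = 4 / 512^0.1493 = 4 / 2.538 = 1.576
A = (5/1.576)^(1/0.1493) ⇒ ln A = ln(3.172)/0.1493 = 7.7329
A = e^7.7329 ≈ 2282 ha

2280 ha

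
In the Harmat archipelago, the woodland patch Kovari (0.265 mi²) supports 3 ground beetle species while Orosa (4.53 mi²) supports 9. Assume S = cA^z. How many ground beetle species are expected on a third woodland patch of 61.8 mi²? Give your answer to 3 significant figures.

24.7

z = ln(9/3) / ln(4.53/0.265) = 1.0986 / 2.8387 = 0.3870
c = 3 / 0.265^0.3870 = 3 / 0.5981 = 5.016
S₃ = 5.016 × 61.8^0.3870 = 5.016 × 4.933 ≈ 24.74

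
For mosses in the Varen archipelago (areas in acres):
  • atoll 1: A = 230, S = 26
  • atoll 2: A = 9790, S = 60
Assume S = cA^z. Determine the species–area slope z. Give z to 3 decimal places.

0.223

Taking logs: ln S = ln c + z ln A, so z = (ln S₂ − ln S₁)/(ln A₂ − ln A₁).
z = ln(60/26) / ln(9790/230) = ln(2.308) / ln(42.57) = 0.8362 / 3.7510 = 0.2229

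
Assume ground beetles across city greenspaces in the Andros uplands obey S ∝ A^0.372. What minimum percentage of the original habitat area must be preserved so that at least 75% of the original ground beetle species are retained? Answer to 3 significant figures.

Need (A_new/A_old)^0.372 = 0.75, so A_new/A_old = 0.75^(1/0.372) = 0.75^2.688
ln(A_new/A_old) = ln 0.75 / 0.372 = -0.2877 / 0.372 = -0.7733
A_new/A_old = e^-0.7733 ≈ 0.4615

46.1%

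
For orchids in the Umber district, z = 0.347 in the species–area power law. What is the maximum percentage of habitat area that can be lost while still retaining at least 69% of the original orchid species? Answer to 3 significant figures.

Need (A_new/A_old)^0.347 = 0.69, so A_new/A_old = 0.69^(1/0.347) = 0.69^2.882
ln(A_new/A_old) = ln 0.69 / 0.347 = -0.3711 / 0.347 = -1.0693
A_new/A_old = e^-1.0693 ≈ 0.3432
Fraction that can be lost = 1 − 0.3432 = 0.6568

65.7%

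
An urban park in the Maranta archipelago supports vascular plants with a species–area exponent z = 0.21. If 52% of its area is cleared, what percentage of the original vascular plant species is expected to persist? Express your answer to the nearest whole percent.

S_new/S_old = (A_new/A_old)^z = 0.48^0.21
= exp(0.21 × ln 0.48) = exp(0.21 × -0.7340) = exp(-0.1541) ≈ 0.8572

86%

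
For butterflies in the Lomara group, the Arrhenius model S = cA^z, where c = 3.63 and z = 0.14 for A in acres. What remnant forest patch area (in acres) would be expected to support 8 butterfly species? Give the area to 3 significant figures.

283 acres

8 = 3.63 × A^0.14  ⇒  A^0.14 = 8/3.63 = 2.204
ln A = ln(2.204) / 0.14 = 0.7902 / 0.14 = 5.6443
A = e^5.6443 ≈ 282.7 acres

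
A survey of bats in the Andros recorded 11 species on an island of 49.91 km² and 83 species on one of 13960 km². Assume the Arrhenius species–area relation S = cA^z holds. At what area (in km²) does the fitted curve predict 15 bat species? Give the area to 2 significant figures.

z = ln(83/11) / ln(13960/49.91) = 2.0209 / 5.6337 = 0.3587
c = 11 / 49.91^0.3587 = 11 / 4.066 = 2.705
A = (15/2.705)^(1/0.3587) ⇒ ln A = ln(5.545)/0.3587 = 4.7748
A = e^4.7748 ≈ 118.5 km²

120 km²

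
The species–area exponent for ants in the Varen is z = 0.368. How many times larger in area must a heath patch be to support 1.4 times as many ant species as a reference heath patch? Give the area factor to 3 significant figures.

2.50

(A₂/A₁)^0.368 = 1.4, so A₂/A₁ = 1.4^(1/0.368) = 1.4^2.717
ln(A₂/A₁) = ln 1.4 / 0.368 = 0.3365 / 0.368 = 0.9143
A₂/A₁ = e^0.9143 ≈ 2.495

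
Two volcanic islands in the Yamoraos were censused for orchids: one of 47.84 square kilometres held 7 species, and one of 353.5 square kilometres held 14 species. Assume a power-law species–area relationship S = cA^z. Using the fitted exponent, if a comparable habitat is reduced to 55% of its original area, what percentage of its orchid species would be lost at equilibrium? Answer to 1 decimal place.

18.7%

z = ln(14/7) / ln(353.5/47.84) = 0.6931 / 2.0000 = 0.3466
S_new/S_old = (A_new/A_old)^z = 0.55^0.3466 = exp(0.3466 × -0.5978) = 0.8129
Fraction lost = 1 − 0.8129 = 0.1871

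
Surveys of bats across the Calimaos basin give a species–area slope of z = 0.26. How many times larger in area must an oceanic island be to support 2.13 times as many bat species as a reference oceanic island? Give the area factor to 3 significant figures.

18.3

(A₂/A₁)^0.26 = 2.13, so A₂/A₁ = 2.13^(1/0.26) = 2.13^3.846
ln(A₂/A₁) = ln 2.13 / 0.26 = 0.7561 / 0.26 = 2.9082
A₂/A₁ = e^2.9082 ≈ 18.32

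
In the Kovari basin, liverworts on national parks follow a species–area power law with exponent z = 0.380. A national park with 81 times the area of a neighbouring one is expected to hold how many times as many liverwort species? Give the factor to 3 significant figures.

5.31

S₂/S₁ = (A₂/A₁)^z = 81^0.38
ln(S₂/S₁) = 0.38 × ln 81 = 0.38 × 4.3944 = 1.6699
S₂/S₁ = e^1.6699 ≈ 5.312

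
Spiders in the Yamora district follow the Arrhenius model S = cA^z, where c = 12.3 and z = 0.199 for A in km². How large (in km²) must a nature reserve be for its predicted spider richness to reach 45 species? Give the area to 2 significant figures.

45 = 12.3 × A^0.199  ⇒  A^0.199 = 45/12.3 = 3.659
ln A = ln(3.659) / 0.199 = 1.2971 / 0.199 = 6.5179
A = e^6.5179 ≈ 677.2 km²

680 km²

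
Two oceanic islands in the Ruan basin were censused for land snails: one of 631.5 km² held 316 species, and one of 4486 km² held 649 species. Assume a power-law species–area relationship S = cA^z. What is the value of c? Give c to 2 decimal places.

z = ln(S₂/S₁) / ln(A₂/A₁) = ln(649/316) / ln(4486/631.5) = 0.7197 / 1.9606 = 0.3671
c = S₁ / A₁^z = 316 / 631.5^0.3671 = 316 / 10.66 = 29.63

29.63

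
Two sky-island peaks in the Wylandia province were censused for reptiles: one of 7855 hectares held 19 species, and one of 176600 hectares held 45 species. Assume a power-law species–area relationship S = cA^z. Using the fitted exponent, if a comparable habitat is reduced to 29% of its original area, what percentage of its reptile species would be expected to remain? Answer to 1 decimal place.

z = ln(45/19) / ln(176600/7855) = 0.8622 / 3.1127 = 0.2770
S_new/S_old = (A_new/A_old)^z = 0.29^0.2770 = exp(0.2770 × -1.2379) = 0.7097

71.0%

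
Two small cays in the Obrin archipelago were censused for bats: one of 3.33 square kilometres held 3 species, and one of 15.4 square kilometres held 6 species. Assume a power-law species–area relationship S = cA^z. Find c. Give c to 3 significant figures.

1.74

z = ln(S₂/S₁) / ln(A₂/A₁) = ln(6/3) / ln(15.4/3.33) = 0.6931 / 1.5314 = 0.4526
c = S₁ / A₁^z = 3 / 3.33^0.4526 = 3 / 1.724 = 1.74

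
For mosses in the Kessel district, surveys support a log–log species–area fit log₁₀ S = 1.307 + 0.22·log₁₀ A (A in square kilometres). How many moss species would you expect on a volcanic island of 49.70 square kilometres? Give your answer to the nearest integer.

48 species

S = 20.28 × 49.7^0.22 = 20.28 × 2.362 ≈ 47.88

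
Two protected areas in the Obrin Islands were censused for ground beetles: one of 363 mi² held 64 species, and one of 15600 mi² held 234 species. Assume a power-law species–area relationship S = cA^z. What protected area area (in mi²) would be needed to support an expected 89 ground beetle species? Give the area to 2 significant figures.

z = ln(234/64) / ln(15600/363) = 1.2964 / 3.7606 = 0.3447
c = 64 / 363^0.3447 = 64 / 7.63 = 8.388
A = (89/8.388)^(1/0.3447) ⇒ ln A = ln(10.61)/0.3447 = 6.8509
A = e^6.8509 ≈ 944.8 mi²

940 mi²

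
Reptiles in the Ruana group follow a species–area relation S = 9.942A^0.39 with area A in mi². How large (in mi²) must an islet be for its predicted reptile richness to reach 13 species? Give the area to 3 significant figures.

13 = 9.942 × A^0.39  ⇒  A^0.39 = 13/9.942 = 1.308
ln A = ln(1.308) / 0.39 = 0.2682 / 0.39 = 0.6876
A = e^0.6876 ≈ 1.989 mi²

1.99 mi²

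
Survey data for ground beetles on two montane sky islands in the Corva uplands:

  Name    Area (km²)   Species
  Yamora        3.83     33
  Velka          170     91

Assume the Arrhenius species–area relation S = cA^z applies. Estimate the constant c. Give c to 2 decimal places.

z = ln(S₂/S₁) / ln(A₂/A₁) = ln(91/33) / ln(170/3.83) = 1.0144 / 3.7929 = 0.2674
c = S₁ / A₁^z = 33 / 3.83^0.2674 = 33 / 1.432 = 23.04

23.04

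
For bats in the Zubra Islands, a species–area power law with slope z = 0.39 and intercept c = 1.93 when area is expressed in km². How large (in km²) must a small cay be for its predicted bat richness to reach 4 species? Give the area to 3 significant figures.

6.48 km²

4 = 1.93 × A^0.39  ⇒  A^0.39 = 4/1.93 = 2.073
ln A = ln(2.073) / 0.39 = 0.7288 / 0.39 = 1.8687
A = e^1.8687 ≈ 6.48 km²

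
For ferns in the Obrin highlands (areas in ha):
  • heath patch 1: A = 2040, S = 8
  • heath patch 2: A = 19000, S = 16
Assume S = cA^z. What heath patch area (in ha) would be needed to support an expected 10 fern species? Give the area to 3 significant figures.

z = ln(16/8) / ln(19000/2040) = 0.6931 / 2.2315 = 0.3106
c = 8 / 2040^0.3106 = 8 / 10.67 = 0.75
A = (10/0.75)^(1/0.3106) ⇒ ln A = ln(13.33)/0.3106 = 8.3391
A = e^8.3391 ≈ 4184 ha

4180 ha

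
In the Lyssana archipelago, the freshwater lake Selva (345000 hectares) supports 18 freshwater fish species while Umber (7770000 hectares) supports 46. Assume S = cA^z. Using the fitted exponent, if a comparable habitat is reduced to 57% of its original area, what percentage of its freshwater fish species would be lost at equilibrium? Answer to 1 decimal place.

15.6%

z = ln(46/18) / ln(7770000/345000) = 0.9383 / 3.1145 = 0.3013
S_new/S_old = (A_new/A_old)^z = 0.57^0.3013 = exp(0.3013 × -0.5621) = 0.8442
Fraction lost = 1 − 0.8442 = 0.1558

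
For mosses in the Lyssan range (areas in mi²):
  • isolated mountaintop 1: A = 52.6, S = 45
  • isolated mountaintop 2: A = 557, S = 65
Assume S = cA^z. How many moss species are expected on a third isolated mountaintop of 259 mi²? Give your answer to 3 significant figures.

z = ln(65/45) / ln(557/52.6) = 0.3677 / 2.3598 = 0.1558
c = 45 / 52.6^0.1558 = 45 / 1.854 = 24.27
S₃ = 24.27 × 259^0.1558 = 24.27 × 2.377 ≈ 57.69

57.7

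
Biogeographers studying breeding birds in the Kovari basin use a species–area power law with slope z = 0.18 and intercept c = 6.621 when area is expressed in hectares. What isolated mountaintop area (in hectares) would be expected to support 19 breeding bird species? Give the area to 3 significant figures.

19 = 6.621 × A^0.18  ⇒  A^0.18 = 19/6.621 = 2.87
ln A = ln(2.87) / 0.18 = 1.0542 / 0.18 = 5.8566
A = e^5.8566 ≈ 349.5 hectares

350 hectares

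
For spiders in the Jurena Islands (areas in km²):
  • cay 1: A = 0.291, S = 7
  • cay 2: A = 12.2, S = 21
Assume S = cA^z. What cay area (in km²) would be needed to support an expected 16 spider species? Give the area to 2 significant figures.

4.8 km²

z = ln(21/7) / ln(12.2/0.291) = 1.0986 / 3.7359 = 0.2941
c = 7 / 0.291^0.2941 = 7 / 0.6956 = 10.06
A = (16/10.06)^(1/0.2941) ⇒ ln A = ln(1.59)/0.2941 = 1.5767
A = e^1.5767 ≈ 4.839 km²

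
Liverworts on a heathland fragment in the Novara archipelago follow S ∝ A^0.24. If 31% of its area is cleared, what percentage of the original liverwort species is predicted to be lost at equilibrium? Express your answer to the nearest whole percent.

9%

S_new/S_old = (A_new/A_old)^z = 0.69^0.24
= exp(0.24 × ln 0.69) = exp(0.24 × -0.3711) = exp(-0.0891) ≈ 0.9148
Fraction lost = 1 − 0.9148 = 0.08521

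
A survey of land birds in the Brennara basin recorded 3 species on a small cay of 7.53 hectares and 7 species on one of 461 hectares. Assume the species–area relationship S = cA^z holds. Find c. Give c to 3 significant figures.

z = ln(S₂/S₁) / ln(A₂/A₁) = ln(7/3) / ln(461/7.53) = 0.8473 / 4.1145 = 0.2059
c = S₁ / A₁^z = 3 / 7.53^0.2059 = 3 / 1.516 = 1.98

1.98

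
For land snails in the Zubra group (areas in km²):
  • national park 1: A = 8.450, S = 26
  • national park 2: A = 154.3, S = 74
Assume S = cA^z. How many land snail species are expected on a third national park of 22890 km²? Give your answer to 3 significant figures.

448

z = ln(74/26) / ln(154.3/8.45) = 1.0460 / 2.9047 = 0.3601
c = 26 / 8.45^0.3601 = 26 / 2.157 = 12.06
S₃ = 12.06 × 22890^0.3601 = 12.06 × 37.14 ≈ 447.8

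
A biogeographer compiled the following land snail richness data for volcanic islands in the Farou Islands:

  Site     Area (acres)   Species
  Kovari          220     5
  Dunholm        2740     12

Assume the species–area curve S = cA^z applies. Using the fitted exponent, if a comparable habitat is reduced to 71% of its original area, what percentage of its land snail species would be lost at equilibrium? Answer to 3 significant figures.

11.2%

z = ln(12/5) / ln(2740/220) = 0.8755 / 2.5221 = 0.3471
S_new/S_old = (A_new/A_old)^z = 0.71^0.3471 = exp(0.3471 × -0.3425) = 0.8879
Fraction lost = 1 − 0.8879 = 0.1121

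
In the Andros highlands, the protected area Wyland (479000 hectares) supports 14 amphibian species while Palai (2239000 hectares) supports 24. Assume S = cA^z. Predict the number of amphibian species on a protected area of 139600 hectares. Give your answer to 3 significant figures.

z = ln(24/14) / ln(2239000/479000) = 0.5390 / 1.5421 = 0.3495
c = 14 / 479000^0.3495 = 14 / 96.7 = 0.1448
S₃ = 0.1448 × 139600^0.3495 = 0.1448 × 62.84 ≈ 9.099

9.10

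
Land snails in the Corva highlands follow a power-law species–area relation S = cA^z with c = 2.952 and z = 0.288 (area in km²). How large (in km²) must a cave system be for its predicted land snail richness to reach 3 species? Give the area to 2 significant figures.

3 = 2.952 × A^0.288  ⇒  A^0.288 = 3/2.952 = 1.016
ln A = ln(1.016) / 0.288 = 0.0161 / 0.288 = 0.0560
A = e^0.0560 ≈ 1.058 km²

1.1 km²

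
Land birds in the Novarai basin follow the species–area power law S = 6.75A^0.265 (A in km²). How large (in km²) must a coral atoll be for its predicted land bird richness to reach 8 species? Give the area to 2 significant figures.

8 = 6.75 × A^0.265  ⇒  A^0.265 = 8/6.75 = 1.185
ln A = ln(1.185) / 0.265 = 0.1699 / 0.265 = 0.6411
A = e^0.6411 ≈ 1.899 km²

1.9 km²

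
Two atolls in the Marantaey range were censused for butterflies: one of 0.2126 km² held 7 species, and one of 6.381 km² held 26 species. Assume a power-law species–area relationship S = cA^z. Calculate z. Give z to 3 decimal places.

Taking logs: ln S = ln c + z ln A, so z = (ln S₂ − ln S₁)/(ln A₂ − ln A₁).
z = ln(26/7) / ln(6.381/0.2126) = ln(3.714) / ln(30.01) = 1.3122 / 3.4017 = 0.3857

0.386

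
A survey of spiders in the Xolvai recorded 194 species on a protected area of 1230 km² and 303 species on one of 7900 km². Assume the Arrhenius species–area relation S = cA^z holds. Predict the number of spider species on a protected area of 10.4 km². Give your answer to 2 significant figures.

z = ln(303/194) / ln(7900/1230) = 0.4459 / 1.8598 = 0.2397
c = 194 / 1230^0.2397 = 194 / 5.505 = 35.24
S₃ = 35.24 × 10.4^0.2397 = 35.24 × 1.753 ≈ 61.78

62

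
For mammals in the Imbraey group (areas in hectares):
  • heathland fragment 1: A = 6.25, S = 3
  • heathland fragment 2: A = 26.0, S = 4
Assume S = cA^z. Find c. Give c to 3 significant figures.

z = ln(S₂/S₁) / ln(A₂/A₁) = ln(4/3) / ln(26/6.25) = 0.2877 / 1.4255 = 0.2018
c = S₁ / A₁^z = 3 / 6.25^0.2018 = 3 / 1.447 = 2.073

2.07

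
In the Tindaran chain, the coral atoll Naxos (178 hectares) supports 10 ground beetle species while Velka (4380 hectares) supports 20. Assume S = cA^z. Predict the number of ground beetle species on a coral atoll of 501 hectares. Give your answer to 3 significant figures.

12.5

z = ln(20/10) / ln(4380/178) = 0.6931 / 3.2030 = 0.2164
c = 10 / 178^0.2164 = 10 / 3.069 = 3.258
S₃ = 3.258 × 501^0.2164 = 3.258 × 3.839 ≈ 12.51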